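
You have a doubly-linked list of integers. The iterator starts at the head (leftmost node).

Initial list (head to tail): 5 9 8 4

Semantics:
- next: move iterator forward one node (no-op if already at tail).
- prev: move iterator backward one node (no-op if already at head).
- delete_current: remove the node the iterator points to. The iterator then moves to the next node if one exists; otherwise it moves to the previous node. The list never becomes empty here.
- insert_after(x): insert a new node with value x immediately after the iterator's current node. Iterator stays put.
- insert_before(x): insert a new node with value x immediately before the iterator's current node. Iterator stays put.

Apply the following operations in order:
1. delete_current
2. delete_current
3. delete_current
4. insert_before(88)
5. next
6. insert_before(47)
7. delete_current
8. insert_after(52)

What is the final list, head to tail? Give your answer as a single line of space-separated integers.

Answer: 88 47 52

Derivation:
After 1 (delete_current): list=[9, 8, 4] cursor@9
After 2 (delete_current): list=[8, 4] cursor@8
After 3 (delete_current): list=[4] cursor@4
After 4 (insert_before(88)): list=[88, 4] cursor@4
After 5 (next): list=[88, 4] cursor@4
After 6 (insert_before(47)): list=[88, 47, 4] cursor@4
After 7 (delete_current): list=[88, 47] cursor@47
After 8 (insert_after(52)): list=[88, 47, 52] cursor@47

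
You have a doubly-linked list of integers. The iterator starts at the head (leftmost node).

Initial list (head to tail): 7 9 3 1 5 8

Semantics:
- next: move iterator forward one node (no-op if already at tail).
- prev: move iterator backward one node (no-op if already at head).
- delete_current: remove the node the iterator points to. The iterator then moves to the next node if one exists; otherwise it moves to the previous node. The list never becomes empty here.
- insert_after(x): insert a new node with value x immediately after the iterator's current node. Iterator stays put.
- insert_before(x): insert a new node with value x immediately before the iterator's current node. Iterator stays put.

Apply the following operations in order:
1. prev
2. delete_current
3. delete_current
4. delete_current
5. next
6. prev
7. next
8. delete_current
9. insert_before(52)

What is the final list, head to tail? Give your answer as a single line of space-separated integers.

Answer: 1 52 8

Derivation:
After 1 (prev): list=[7, 9, 3, 1, 5, 8] cursor@7
After 2 (delete_current): list=[9, 3, 1, 5, 8] cursor@9
After 3 (delete_current): list=[3, 1, 5, 8] cursor@3
After 4 (delete_current): list=[1, 5, 8] cursor@1
After 5 (next): list=[1, 5, 8] cursor@5
After 6 (prev): list=[1, 5, 8] cursor@1
After 7 (next): list=[1, 5, 8] cursor@5
After 8 (delete_current): list=[1, 8] cursor@8
After 9 (insert_before(52)): list=[1, 52, 8] cursor@8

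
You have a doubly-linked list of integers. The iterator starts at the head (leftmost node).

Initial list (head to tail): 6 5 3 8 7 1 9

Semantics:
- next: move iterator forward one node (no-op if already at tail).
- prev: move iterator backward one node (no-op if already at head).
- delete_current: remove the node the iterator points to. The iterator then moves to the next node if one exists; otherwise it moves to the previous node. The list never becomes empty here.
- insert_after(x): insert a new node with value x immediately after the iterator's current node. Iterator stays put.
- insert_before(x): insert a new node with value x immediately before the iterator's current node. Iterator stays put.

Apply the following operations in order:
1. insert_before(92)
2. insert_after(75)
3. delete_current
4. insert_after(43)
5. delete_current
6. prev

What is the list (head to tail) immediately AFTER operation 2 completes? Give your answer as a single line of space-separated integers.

After 1 (insert_before(92)): list=[92, 6, 5, 3, 8, 7, 1, 9] cursor@6
After 2 (insert_after(75)): list=[92, 6, 75, 5, 3, 8, 7, 1, 9] cursor@6

Answer: 92 6 75 5 3 8 7 1 9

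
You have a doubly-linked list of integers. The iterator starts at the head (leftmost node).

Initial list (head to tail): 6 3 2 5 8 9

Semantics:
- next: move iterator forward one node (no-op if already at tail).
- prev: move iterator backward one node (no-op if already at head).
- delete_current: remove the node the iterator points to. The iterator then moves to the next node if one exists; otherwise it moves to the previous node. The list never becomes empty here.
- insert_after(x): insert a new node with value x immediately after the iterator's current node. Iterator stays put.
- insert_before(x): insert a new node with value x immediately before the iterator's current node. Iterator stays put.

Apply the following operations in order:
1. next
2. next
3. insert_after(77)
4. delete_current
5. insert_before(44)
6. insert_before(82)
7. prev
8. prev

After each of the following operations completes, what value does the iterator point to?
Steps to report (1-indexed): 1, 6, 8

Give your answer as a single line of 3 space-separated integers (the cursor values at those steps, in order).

Answer: 3 77 44

Derivation:
After 1 (next): list=[6, 3, 2, 5, 8, 9] cursor@3
After 2 (next): list=[6, 3, 2, 5, 8, 9] cursor@2
After 3 (insert_after(77)): list=[6, 3, 2, 77, 5, 8, 9] cursor@2
After 4 (delete_current): list=[6, 3, 77, 5, 8, 9] cursor@77
After 5 (insert_before(44)): list=[6, 3, 44, 77, 5, 8, 9] cursor@77
After 6 (insert_before(82)): list=[6, 3, 44, 82, 77, 5, 8, 9] cursor@77
After 7 (prev): list=[6, 3, 44, 82, 77, 5, 8, 9] cursor@82
After 8 (prev): list=[6, 3, 44, 82, 77, 5, 8, 9] cursor@44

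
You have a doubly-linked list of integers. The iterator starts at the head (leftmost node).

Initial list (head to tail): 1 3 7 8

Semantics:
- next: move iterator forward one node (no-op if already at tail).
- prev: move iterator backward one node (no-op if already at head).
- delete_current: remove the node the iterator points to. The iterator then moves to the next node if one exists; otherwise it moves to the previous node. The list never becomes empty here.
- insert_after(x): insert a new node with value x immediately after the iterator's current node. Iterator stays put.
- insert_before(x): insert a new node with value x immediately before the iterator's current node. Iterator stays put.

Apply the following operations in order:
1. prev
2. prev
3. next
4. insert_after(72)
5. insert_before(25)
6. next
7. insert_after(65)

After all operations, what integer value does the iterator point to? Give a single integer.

Answer: 72

Derivation:
After 1 (prev): list=[1, 3, 7, 8] cursor@1
After 2 (prev): list=[1, 3, 7, 8] cursor@1
After 3 (next): list=[1, 3, 7, 8] cursor@3
After 4 (insert_after(72)): list=[1, 3, 72, 7, 8] cursor@3
After 5 (insert_before(25)): list=[1, 25, 3, 72, 7, 8] cursor@3
After 6 (next): list=[1, 25, 3, 72, 7, 8] cursor@72
After 7 (insert_after(65)): list=[1, 25, 3, 72, 65, 7, 8] cursor@72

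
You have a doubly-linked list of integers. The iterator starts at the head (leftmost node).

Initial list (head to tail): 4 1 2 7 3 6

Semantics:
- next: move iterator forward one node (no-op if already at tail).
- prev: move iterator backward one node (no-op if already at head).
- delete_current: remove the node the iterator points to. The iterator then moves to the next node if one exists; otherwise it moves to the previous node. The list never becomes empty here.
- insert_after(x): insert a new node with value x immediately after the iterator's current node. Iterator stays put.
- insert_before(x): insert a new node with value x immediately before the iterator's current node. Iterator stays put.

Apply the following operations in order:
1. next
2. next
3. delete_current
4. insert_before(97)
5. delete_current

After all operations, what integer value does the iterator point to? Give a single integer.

Answer: 3

Derivation:
After 1 (next): list=[4, 1, 2, 7, 3, 6] cursor@1
After 2 (next): list=[4, 1, 2, 7, 3, 6] cursor@2
After 3 (delete_current): list=[4, 1, 7, 3, 6] cursor@7
After 4 (insert_before(97)): list=[4, 1, 97, 7, 3, 6] cursor@7
After 5 (delete_current): list=[4, 1, 97, 3, 6] cursor@3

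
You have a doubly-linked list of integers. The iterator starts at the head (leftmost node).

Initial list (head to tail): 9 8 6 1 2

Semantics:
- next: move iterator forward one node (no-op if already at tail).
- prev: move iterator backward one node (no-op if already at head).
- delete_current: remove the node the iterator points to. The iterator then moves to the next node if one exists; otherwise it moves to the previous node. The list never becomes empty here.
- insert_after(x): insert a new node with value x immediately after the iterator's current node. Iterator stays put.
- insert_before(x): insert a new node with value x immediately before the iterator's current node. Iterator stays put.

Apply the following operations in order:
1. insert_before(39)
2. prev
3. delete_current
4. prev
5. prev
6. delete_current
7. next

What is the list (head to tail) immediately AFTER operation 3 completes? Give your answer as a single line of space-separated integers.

Answer: 9 8 6 1 2

Derivation:
After 1 (insert_before(39)): list=[39, 9, 8, 6, 1, 2] cursor@9
After 2 (prev): list=[39, 9, 8, 6, 1, 2] cursor@39
After 3 (delete_current): list=[9, 8, 6, 1, 2] cursor@9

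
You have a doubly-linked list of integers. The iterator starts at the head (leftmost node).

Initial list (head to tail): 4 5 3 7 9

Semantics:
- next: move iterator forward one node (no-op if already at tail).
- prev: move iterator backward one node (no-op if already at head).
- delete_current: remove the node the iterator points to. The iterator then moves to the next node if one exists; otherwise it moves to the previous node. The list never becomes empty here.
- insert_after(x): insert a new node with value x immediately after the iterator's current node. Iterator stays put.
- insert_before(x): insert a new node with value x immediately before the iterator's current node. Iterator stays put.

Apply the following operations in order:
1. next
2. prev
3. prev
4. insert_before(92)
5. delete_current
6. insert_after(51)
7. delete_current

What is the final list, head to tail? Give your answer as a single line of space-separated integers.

Answer: 92 51 3 7 9

Derivation:
After 1 (next): list=[4, 5, 3, 7, 9] cursor@5
After 2 (prev): list=[4, 5, 3, 7, 9] cursor@4
After 3 (prev): list=[4, 5, 3, 7, 9] cursor@4
After 4 (insert_before(92)): list=[92, 4, 5, 3, 7, 9] cursor@4
After 5 (delete_current): list=[92, 5, 3, 7, 9] cursor@5
After 6 (insert_after(51)): list=[92, 5, 51, 3, 7, 9] cursor@5
After 7 (delete_current): list=[92, 51, 3, 7, 9] cursor@51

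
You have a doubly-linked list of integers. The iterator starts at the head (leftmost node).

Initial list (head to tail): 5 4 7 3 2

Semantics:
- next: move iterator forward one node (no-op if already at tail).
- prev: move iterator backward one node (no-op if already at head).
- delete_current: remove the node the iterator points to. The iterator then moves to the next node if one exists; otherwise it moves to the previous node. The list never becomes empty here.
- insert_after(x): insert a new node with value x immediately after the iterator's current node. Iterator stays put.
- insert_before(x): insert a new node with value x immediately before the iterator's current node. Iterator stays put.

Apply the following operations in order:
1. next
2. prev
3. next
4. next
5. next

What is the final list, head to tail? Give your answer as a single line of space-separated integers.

After 1 (next): list=[5, 4, 7, 3, 2] cursor@4
After 2 (prev): list=[5, 4, 7, 3, 2] cursor@5
After 3 (next): list=[5, 4, 7, 3, 2] cursor@4
After 4 (next): list=[5, 4, 7, 3, 2] cursor@7
After 5 (next): list=[5, 4, 7, 3, 2] cursor@3

Answer: 5 4 7 3 2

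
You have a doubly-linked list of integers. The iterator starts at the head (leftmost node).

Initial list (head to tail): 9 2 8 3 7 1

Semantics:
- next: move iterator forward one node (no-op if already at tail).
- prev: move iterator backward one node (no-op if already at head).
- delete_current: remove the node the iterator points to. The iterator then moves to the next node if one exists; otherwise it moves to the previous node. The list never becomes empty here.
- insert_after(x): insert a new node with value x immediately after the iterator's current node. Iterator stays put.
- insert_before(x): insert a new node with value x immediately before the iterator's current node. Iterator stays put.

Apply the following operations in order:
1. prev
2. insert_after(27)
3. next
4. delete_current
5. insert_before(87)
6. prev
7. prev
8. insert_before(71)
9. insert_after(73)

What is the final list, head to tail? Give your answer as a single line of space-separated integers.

Answer: 71 9 73 87 2 8 3 7 1

Derivation:
After 1 (prev): list=[9, 2, 8, 3, 7, 1] cursor@9
After 2 (insert_after(27)): list=[9, 27, 2, 8, 3, 7, 1] cursor@9
After 3 (next): list=[9, 27, 2, 8, 3, 7, 1] cursor@27
After 4 (delete_current): list=[9, 2, 8, 3, 7, 1] cursor@2
After 5 (insert_before(87)): list=[9, 87, 2, 8, 3, 7, 1] cursor@2
After 6 (prev): list=[9, 87, 2, 8, 3, 7, 1] cursor@87
After 7 (prev): list=[9, 87, 2, 8, 3, 7, 1] cursor@9
After 8 (insert_before(71)): list=[71, 9, 87, 2, 8, 3, 7, 1] cursor@9
After 9 (insert_after(73)): list=[71, 9, 73, 87, 2, 8, 3, 7, 1] cursor@9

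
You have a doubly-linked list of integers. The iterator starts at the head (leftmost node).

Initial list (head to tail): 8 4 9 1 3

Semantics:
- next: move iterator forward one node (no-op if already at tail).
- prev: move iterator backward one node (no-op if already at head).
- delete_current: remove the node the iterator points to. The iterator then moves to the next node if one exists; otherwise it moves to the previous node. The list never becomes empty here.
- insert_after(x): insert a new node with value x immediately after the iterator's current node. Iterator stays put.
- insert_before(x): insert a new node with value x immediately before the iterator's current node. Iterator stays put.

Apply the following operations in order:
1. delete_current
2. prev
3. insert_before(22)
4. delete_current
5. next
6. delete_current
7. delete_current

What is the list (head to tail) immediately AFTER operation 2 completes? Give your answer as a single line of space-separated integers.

Answer: 4 9 1 3

Derivation:
After 1 (delete_current): list=[4, 9, 1, 3] cursor@4
After 2 (prev): list=[4, 9, 1, 3] cursor@4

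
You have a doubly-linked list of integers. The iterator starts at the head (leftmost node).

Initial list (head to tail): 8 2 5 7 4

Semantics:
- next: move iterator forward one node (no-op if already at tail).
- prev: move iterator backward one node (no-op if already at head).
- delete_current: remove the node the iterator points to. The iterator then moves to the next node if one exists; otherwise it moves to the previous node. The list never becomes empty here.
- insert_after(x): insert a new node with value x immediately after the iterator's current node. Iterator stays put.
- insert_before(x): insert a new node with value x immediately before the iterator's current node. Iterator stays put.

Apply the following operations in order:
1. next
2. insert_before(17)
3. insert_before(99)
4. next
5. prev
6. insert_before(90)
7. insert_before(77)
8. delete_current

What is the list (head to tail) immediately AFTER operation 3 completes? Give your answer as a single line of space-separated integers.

After 1 (next): list=[8, 2, 5, 7, 4] cursor@2
After 2 (insert_before(17)): list=[8, 17, 2, 5, 7, 4] cursor@2
After 3 (insert_before(99)): list=[8, 17, 99, 2, 5, 7, 4] cursor@2

Answer: 8 17 99 2 5 7 4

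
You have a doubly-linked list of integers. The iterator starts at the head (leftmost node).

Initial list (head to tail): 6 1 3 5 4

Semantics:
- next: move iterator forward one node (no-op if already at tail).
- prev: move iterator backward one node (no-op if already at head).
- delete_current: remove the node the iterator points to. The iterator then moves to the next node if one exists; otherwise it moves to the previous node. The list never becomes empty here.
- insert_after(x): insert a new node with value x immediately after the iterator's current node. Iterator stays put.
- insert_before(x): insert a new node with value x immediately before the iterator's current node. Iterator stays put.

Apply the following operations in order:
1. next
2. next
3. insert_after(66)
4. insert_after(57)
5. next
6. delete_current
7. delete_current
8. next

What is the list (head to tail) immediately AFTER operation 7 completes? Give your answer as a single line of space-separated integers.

After 1 (next): list=[6, 1, 3, 5, 4] cursor@1
After 2 (next): list=[6, 1, 3, 5, 4] cursor@3
After 3 (insert_after(66)): list=[6, 1, 3, 66, 5, 4] cursor@3
After 4 (insert_after(57)): list=[6, 1, 3, 57, 66, 5, 4] cursor@3
After 5 (next): list=[6, 1, 3, 57, 66, 5, 4] cursor@57
After 6 (delete_current): list=[6, 1, 3, 66, 5, 4] cursor@66
After 7 (delete_current): list=[6, 1, 3, 5, 4] cursor@5

Answer: 6 1 3 5 4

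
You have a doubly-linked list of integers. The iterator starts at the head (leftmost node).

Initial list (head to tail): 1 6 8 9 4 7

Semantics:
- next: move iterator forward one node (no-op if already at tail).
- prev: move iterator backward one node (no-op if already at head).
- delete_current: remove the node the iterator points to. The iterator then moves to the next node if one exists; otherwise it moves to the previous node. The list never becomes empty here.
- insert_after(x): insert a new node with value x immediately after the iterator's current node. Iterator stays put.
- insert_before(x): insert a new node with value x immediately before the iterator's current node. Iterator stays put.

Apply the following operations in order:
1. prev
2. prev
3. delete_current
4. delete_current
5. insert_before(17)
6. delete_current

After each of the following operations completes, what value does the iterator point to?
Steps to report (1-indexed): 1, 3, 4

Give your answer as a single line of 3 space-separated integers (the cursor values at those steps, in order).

Answer: 1 6 8

Derivation:
After 1 (prev): list=[1, 6, 8, 9, 4, 7] cursor@1
After 2 (prev): list=[1, 6, 8, 9, 4, 7] cursor@1
After 3 (delete_current): list=[6, 8, 9, 4, 7] cursor@6
After 4 (delete_current): list=[8, 9, 4, 7] cursor@8
After 5 (insert_before(17)): list=[17, 8, 9, 4, 7] cursor@8
After 6 (delete_current): list=[17, 9, 4, 7] cursor@9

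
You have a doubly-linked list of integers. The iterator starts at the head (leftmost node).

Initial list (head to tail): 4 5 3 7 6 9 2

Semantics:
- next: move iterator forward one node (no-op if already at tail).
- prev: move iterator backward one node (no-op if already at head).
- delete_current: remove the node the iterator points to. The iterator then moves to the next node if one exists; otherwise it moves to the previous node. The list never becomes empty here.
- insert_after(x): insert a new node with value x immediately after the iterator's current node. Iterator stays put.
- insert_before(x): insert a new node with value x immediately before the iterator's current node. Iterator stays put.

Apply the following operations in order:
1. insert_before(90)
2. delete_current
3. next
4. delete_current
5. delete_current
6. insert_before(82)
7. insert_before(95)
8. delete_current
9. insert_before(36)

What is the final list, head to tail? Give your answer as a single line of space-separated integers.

After 1 (insert_before(90)): list=[90, 4, 5, 3, 7, 6, 9, 2] cursor@4
After 2 (delete_current): list=[90, 5, 3, 7, 6, 9, 2] cursor@5
After 3 (next): list=[90, 5, 3, 7, 6, 9, 2] cursor@3
After 4 (delete_current): list=[90, 5, 7, 6, 9, 2] cursor@7
After 5 (delete_current): list=[90, 5, 6, 9, 2] cursor@6
After 6 (insert_before(82)): list=[90, 5, 82, 6, 9, 2] cursor@6
After 7 (insert_before(95)): list=[90, 5, 82, 95, 6, 9, 2] cursor@6
After 8 (delete_current): list=[90, 5, 82, 95, 9, 2] cursor@9
After 9 (insert_before(36)): list=[90, 5, 82, 95, 36, 9, 2] cursor@9

Answer: 90 5 82 95 36 9 2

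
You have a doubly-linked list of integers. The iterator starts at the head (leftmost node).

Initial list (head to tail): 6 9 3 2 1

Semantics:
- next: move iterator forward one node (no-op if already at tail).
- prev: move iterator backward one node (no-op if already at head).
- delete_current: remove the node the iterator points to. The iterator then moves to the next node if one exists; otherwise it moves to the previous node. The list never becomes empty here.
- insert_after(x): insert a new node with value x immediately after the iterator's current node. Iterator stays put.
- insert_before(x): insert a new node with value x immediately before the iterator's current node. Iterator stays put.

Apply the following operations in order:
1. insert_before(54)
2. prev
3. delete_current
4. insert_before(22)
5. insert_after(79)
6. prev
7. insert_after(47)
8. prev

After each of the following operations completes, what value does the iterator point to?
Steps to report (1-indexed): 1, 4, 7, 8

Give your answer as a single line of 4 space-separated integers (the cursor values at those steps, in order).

After 1 (insert_before(54)): list=[54, 6, 9, 3, 2, 1] cursor@6
After 2 (prev): list=[54, 6, 9, 3, 2, 1] cursor@54
After 3 (delete_current): list=[6, 9, 3, 2, 1] cursor@6
After 4 (insert_before(22)): list=[22, 6, 9, 3, 2, 1] cursor@6
After 5 (insert_after(79)): list=[22, 6, 79, 9, 3, 2, 1] cursor@6
After 6 (prev): list=[22, 6, 79, 9, 3, 2, 1] cursor@22
After 7 (insert_after(47)): list=[22, 47, 6, 79, 9, 3, 2, 1] cursor@22
After 8 (prev): list=[22, 47, 6, 79, 9, 3, 2, 1] cursor@22

Answer: 6 6 22 22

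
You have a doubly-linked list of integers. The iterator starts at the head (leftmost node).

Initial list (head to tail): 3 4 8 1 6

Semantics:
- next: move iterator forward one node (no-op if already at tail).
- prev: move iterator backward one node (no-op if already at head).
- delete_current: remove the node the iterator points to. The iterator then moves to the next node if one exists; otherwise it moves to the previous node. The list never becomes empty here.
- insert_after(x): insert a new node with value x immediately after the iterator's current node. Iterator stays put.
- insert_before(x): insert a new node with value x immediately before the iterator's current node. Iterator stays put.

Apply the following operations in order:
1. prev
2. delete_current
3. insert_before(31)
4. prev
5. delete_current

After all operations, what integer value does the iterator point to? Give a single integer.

Answer: 4

Derivation:
After 1 (prev): list=[3, 4, 8, 1, 6] cursor@3
After 2 (delete_current): list=[4, 8, 1, 6] cursor@4
After 3 (insert_before(31)): list=[31, 4, 8, 1, 6] cursor@4
After 4 (prev): list=[31, 4, 8, 1, 6] cursor@31
After 5 (delete_current): list=[4, 8, 1, 6] cursor@4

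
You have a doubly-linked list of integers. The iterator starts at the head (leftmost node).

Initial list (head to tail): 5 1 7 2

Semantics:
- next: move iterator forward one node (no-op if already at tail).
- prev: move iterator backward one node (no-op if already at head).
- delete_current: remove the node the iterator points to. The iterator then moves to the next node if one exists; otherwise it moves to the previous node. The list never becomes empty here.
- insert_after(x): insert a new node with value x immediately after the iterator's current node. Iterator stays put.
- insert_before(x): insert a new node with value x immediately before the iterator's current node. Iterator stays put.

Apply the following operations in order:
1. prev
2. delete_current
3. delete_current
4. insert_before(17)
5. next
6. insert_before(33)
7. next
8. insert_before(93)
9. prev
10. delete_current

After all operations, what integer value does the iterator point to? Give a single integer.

Answer: 2

Derivation:
After 1 (prev): list=[5, 1, 7, 2] cursor@5
After 2 (delete_current): list=[1, 7, 2] cursor@1
After 3 (delete_current): list=[7, 2] cursor@7
After 4 (insert_before(17)): list=[17, 7, 2] cursor@7
After 5 (next): list=[17, 7, 2] cursor@2
After 6 (insert_before(33)): list=[17, 7, 33, 2] cursor@2
After 7 (next): list=[17, 7, 33, 2] cursor@2
After 8 (insert_before(93)): list=[17, 7, 33, 93, 2] cursor@2
After 9 (prev): list=[17, 7, 33, 93, 2] cursor@93
After 10 (delete_current): list=[17, 7, 33, 2] cursor@2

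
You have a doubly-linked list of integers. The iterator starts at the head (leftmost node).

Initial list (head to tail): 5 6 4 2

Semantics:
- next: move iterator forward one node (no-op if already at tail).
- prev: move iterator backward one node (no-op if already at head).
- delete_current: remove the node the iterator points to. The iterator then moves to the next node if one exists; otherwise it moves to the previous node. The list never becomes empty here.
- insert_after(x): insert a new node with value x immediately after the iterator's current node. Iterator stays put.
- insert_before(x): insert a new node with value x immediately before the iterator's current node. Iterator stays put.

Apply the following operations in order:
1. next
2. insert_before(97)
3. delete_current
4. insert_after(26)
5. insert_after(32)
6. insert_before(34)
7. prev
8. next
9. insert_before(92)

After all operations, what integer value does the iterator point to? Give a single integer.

After 1 (next): list=[5, 6, 4, 2] cursor@6
After 2 (insert_before(97)): list=[5, 97, 6, 4, 2] cursor@6
After 3 (delete_current): list=[5, 97, 4, 2] cursor@4
After 4 (insert_after(26)): list=[5, 97, 4, 26, 2] cursor@4
After 5 (insert_after(32)): list=[5, 97, 4, 32, 26, 2] cursor@4
After 6 (insert_before(34)): list=[5, 97, 34, 4, 32, 26, 2] cursor@4
After 7 (prev): list=[5, 97, 34, 4, 32, 26, 2] cursor@34
After 8 (next): list=[5, 97, 34, 4, 32, 26, 2] cursor@4
After 9 (insert_before(92)): list=[5, 97, 34, 92, 4, 32, 26, 2] cursor@4

Answer: 4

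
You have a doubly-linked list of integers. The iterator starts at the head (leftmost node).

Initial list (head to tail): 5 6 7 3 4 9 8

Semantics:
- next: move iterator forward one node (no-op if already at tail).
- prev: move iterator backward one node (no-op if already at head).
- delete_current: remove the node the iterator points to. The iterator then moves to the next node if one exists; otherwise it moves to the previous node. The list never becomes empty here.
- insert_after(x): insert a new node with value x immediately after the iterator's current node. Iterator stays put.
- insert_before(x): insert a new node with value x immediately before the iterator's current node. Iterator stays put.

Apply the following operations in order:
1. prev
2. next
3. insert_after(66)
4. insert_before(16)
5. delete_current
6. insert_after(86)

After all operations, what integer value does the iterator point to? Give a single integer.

After 1 (prev): list=[5, 6, 7, 3, 4, 9, 8] cursor@5
After 2 (next): list=[5, 6, 7, 3, 4, 9, 8] cursor@6
After 3 (insert_after(66)): list=[5, 6, 66, 7, 3, 4, 9, 8] cursor@6
After 4 (insert_before(16)): list=[5, 16, 6, 66, 7, 3, 4, 9, 8] cursor@6
After 5 (delete_current): list=[5, 16, 66, 7, 3, 4, 9, 8] cursor@66
After 6 (insert_after(86)): list=[5, 16, 66, 86, 7, 3, 4, 9, 8] cursor@66

Answer: 66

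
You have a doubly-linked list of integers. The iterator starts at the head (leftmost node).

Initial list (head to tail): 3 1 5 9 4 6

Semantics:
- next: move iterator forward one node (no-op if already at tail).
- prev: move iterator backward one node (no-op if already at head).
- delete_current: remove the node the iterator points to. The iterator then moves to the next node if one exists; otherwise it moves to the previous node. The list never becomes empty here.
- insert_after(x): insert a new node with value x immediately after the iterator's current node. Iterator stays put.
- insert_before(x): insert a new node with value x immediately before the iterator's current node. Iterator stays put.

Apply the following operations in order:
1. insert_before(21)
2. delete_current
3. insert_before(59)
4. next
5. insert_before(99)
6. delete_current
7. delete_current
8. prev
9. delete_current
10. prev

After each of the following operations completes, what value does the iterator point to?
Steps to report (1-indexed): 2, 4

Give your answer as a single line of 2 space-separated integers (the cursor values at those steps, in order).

After 1 (insert_before(21)): list=[21, 3, 1, 5, 9, 4, 6] cursor@3
After 2 (delete_current): list=[21, 1, 5, 9, 4, 6] cursor@1
After 3 (insert_before(59)): list=[21, 59, 1, 5, 9, 4, 6] cursor@1
After 4 (next): list=[21, 59, 1, 5, 9, 4, 6] cursor@5
After 5 (insert_before(99)): list=[21, 59, 1, 99, 5, 9, 4, 6] cursor@5
After 6 (delete_current): list=[21, 59, 1, 99, 9, 4, 6] cursor@9
After 7 (delete_current): list=[21, 59, 1, 99, 4, 6] cursor@4
After 8 (prev): list=[21, 59, 1, 99, 4, 6] cursor@99
After 9 (delete_current): list=[21, 59, 1, 4, 6] cursor@4
After 10 (prev): list=[21, 59, 1, 4, 6] cursor@1

Answer: 1 5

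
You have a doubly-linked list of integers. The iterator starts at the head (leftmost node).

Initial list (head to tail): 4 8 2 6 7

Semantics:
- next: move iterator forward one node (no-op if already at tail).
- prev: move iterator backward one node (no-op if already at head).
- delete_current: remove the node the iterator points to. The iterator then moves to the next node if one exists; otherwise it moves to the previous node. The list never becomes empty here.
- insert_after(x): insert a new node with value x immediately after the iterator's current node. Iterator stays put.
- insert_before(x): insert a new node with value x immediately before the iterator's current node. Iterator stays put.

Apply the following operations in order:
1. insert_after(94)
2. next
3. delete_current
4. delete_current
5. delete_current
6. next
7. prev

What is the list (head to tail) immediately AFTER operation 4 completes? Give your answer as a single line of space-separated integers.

Answer: 4 2 6 7

Derivation:
After 1 (insert_after(94)): list=[4, 94, 8, 2, 6, 7] cursor@4
After 2 (next): list=[4, 94, 8, 2, 6, 7] cursor@94
After 3 (delete_current): list=[4, 8, 2, 6, 7] cursor@8
After 4 (delete_current): list=[4, 2, 6, 7] cursor@2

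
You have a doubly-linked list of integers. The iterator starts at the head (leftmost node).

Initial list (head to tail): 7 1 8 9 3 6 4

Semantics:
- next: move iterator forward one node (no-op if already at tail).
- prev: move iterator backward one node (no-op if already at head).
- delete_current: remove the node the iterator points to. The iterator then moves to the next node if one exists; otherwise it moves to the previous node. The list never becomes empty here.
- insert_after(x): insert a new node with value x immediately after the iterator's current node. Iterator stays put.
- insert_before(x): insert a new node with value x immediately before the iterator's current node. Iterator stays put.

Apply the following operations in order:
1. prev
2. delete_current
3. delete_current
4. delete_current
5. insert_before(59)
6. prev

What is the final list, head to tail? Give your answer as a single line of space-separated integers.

After 1 (prev): list=[7, 1, 8, 9, 3, 6, 4] cursor@7
After 2 (delete_current): list=[1, 8, 9, 3, 6, 4] cursor@1
After 3 (delete_current): list=[8, 9, 3, 6, 4] cursor@8
After 4 (delete_current): list=[9, 3, 6, 4] cursor@9
After 5 (insert_before(59)): list=[59, 9, 3, 6, 4] cursor@9
After 6 (prev): list=[59, 9, 3, 6, 4] cursor@59

Answer: 59 9 3 6 4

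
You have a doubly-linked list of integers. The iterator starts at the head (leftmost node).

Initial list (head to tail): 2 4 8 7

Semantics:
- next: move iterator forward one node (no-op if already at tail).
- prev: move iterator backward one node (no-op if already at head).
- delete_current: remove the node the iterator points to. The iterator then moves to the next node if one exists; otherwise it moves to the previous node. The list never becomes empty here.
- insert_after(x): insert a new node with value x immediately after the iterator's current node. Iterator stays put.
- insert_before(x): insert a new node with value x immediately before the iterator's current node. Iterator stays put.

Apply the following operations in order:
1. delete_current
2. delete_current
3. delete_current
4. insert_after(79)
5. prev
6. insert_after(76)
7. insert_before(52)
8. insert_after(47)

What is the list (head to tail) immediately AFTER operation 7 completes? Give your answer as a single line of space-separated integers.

After 1 (delete_current): list=[4, 8, 7] cursor@4
After 2 (delete_current): list=[8, 7] cursor@8
After 3 (delete_current): list=[7] cursor@7
After 4 (insert_after(79)): list=[7, 79] cursor@7
After 5 (prev): list=[7, 79] cursor@7
After 6 (insert_after(76)): list=[7, 76, 79] cursor@7
After 7 (insert_before(52)): list=[52, 7, 76, 79] cursor@7

Answer: 52 7 76 79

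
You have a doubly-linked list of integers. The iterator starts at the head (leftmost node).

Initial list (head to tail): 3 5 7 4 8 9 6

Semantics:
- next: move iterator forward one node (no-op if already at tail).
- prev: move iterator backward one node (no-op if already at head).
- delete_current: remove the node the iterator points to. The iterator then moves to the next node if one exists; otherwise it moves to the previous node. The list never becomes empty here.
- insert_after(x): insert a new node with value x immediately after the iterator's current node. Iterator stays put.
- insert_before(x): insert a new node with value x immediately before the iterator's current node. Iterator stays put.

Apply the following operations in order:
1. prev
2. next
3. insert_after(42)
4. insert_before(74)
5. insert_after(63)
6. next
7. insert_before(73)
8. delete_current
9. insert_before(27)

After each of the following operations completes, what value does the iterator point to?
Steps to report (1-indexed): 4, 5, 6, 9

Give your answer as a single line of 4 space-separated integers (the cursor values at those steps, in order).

After 1 (prev): list=[3, 5, 7, 4, 8, 9, 6] cursor@3
After 2 (next): list=[3, 5, 7, 4, 8, 9, 6] cursor@5
After 3 (insert_after(42)): list=[3, 5, 42, 7, 4, 8, 9, 6] cursor@5
After 4 (insert_before(74)): list=[3, 74, 5, 42, 7, 4, 8, 9, 6] cursor@5
After 5 (insert_after(63)): list=[3, 74, 5, 63, 42, 7, 4, 8, 9, 6] cursor@5
After 6 (next): list=[3, 74, 5, 63, 42, 7, 4, 8, 9, 6] cursor@63
After 7 (insert_before(73)): list=[3, 74, 5, 73, 63, 42, 7, 4, 8, 9, 6] cursor@63
After 8 (delete_current): list=[3, 74, 5, 73, 42, 7, 4, 8, 9, 6] cursor@42
After 9 (insert_before(27)): list=[3, 74, 5, 73, 27, 42, 7, 4, 8, 9, 6] cursor@42

Answer: 5 5 63 42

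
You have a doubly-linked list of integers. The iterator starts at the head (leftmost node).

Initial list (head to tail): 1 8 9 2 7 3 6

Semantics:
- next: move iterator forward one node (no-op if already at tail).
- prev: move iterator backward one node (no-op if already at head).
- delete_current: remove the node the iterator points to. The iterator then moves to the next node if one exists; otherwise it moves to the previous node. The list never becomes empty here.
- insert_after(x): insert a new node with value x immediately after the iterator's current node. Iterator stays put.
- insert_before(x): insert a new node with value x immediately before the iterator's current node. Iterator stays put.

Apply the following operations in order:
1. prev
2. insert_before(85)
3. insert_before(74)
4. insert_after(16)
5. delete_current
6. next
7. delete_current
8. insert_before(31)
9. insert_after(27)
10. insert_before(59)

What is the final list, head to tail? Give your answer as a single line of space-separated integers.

After 1 (prev): list=[1, 8, 9, 2, 7, 3, 6] cursor@1
After 2 (insert_before(85)): list=[85, 1, 8, 9, 2, 7, 3, 6] cursor@1
After 3 (insert_before(74)): list=[85, 74, 1, 8, 9, 2, 7, 3, 6] cursor@1
After 4 (insert_after(16)): list=[85, 74, 1, 16, 8, 9, 2, 7, 3, 6] cursor@1
After 5 (delete_current): list=[85, 74, 16, 8, 9, 2, 7, 3, 6] cursor@16
After 6 (next): list=[85, 74, 16, 8, 9, 2, 7, 3, 6] cursor@8
After 7 (delete_current): list=[85, 74, 16, 9, 2, 7, 3, 6] cursor@9
After 8 (insert_before(31)): list=[85, 74, 16, 31, 9, 2, 7, 3, 6] cursor@9
After 9 (insert_after(27)): list=[85, 74, 16, 31, 9, 27, 2, 7, 3, 6] cursor@9
After 10 (insert_before(59)): list=[85, 74, 16, 31, 59, 9, 27, 2, 7, 3, 6] cursor@9

Answer: 85 74 16 31 59 9 27 2 7 3 6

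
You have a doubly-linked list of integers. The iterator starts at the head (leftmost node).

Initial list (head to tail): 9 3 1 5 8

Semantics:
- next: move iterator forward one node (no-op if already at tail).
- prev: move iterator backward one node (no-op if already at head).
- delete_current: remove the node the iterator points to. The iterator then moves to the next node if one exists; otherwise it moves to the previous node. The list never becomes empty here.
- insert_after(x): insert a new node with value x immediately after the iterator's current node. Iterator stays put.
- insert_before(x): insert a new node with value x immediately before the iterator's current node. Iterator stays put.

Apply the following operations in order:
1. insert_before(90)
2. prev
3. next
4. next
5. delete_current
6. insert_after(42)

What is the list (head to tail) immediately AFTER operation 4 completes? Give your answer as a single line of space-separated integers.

Answer: 90 9 3 1 5 8

Derivation:
After 1 (insert_before(90)): list=[90, 9, 3, 1, 5, 8] cursor@9
After 2 (prev): list=[90, 9, 3, 1, 5, 8] cursor@90
After 3 (next): list=[90, 9, 3, 1, 5, 8] cursor@9
After 4 (next): list=[90, 9, 3, 1, 5, 8] cursor@3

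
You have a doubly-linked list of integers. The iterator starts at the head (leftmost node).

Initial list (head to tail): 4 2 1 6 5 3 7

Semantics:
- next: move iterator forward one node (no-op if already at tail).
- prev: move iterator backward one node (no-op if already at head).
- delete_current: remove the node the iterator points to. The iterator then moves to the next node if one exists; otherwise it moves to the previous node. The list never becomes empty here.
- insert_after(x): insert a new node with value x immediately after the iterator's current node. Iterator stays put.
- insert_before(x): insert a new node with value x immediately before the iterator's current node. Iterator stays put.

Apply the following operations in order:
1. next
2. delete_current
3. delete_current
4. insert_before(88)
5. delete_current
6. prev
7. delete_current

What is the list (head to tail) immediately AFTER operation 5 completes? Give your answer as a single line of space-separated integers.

Answer: 4 88 5 3 7

Derivation:
After 1 (next): list=[4, 2, 1, 6, 5, 3, 7] cursor@2
After 2 (delete_current): list=[4, 1, 6, 5, 3, 7] cursor@1
After 3 (delete_current): list=[4, 6, 5, 3, 7] cursor@6
After 4 (insert_before(88)): list=[4, 88, 6, 5, 3, 7] cursor@6
After 5 (delete_current): list=[4, 88, 5, 3, 7] cursor@5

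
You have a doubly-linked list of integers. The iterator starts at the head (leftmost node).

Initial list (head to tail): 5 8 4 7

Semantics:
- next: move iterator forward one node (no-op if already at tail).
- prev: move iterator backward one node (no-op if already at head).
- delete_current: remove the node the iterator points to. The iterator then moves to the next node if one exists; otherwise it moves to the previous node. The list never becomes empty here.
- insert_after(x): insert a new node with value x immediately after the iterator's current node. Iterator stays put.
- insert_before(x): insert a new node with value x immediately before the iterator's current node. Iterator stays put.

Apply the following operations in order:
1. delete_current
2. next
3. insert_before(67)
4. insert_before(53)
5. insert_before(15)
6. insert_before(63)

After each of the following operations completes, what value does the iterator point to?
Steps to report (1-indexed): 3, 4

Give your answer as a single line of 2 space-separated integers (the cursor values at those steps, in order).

Answer: 4 4

Derivation:
After 1 (delete_current): list=[8, 4, 7] cursor@8
After 2 (next): list=[8, 4, 7] cursor@4
After 3 (insert_before(67)): list=[8, 67, 4, 7] cursor@4
After 4 (insert_before(53)): list=[8, 67, 53, 4, 7] cursor@4
After 5 (insert_before(15)): list=[8, 67, 53, 15, 4, 7] cursor@4
After 6 (insert_before(63)): list=[8, 67, 53, 15, 63, 4, 7] cursor@4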